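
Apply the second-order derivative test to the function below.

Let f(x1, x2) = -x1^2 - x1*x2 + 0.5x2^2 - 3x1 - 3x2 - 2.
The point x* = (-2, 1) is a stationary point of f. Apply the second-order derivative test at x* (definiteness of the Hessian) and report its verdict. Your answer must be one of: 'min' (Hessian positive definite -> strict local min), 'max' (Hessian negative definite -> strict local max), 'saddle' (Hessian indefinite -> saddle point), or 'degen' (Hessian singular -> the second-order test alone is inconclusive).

Compute the Hessian H = grad^2 f:
  H = [[-2, -1], [-1, 1]]
Verify stationarity: grad f(x*) = H x* + g = (0, 0).
Eigenvalues of H: -2.3028, 1.3028.
Eigenvalues have mixed signs, so H is indefinite -> x* is a saddle point.

saddle


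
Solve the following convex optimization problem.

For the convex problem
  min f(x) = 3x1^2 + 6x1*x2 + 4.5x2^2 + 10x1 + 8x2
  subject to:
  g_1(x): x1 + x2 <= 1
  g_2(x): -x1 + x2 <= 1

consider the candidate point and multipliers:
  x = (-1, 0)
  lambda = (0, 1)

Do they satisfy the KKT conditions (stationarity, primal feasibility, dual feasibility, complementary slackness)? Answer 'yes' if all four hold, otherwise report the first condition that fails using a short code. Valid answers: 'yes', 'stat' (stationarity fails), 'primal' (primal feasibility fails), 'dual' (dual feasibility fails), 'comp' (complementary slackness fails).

Gradient of f: grad f(x) = Q x + c = (4, 2)
Constraint values g_i(x) = a_i^T x - b_i:
  g_1((-1, 0)) = -2
  g_2((-1, 0)) = 0
Stationarity residual: grad f(x) + sum_i lambda_i a_i = (3, 3)
  -> stationarity FAILS
Primal feasibility (all g_i <= 0): OK
Dual feasibility (all lambda_i >= 0): OK
Complementary slackness (lambda_i * g_i(x) = 0 for all i): OK

Verdict: the first failing condition is stationarity -> stat.

stat


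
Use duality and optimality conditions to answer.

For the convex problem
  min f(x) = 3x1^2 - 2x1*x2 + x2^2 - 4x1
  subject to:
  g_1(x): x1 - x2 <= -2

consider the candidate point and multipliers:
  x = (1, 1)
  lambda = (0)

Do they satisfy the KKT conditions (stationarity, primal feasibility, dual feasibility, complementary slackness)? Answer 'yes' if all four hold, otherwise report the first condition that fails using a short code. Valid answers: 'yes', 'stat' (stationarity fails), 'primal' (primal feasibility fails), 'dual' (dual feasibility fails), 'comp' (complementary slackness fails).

Gradient of f: grad f(x) = Q x + c = (0, 0)
Constraint values g_i(x) = a_i^T x - b_i:
  g_1((1, 1)) = 2
Stationarity residual: grad f(x) + sum_i lambda_i a_i = (0, 0)
  -> stationarity OK
Primal feasibility (all g_i <= 0): FAILS
Dual feasibility (all lambda_i >= 0): OK
Complementary slackness (lambda_i * g_i(x) = 0 for all i): OK

Verdict: the first failing condition is primal_feasibility -> primal.

primal


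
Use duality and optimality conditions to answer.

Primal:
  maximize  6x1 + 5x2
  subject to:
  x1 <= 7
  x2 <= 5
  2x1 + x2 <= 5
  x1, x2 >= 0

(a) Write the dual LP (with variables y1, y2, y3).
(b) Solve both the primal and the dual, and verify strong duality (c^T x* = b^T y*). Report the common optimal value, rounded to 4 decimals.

The standard primal-dual pair for 'max c^T x s.t. A x <= b, x >= 0' is:
  Dual:  min b^T y  s.t.  A^T y >= c,  y >= 0.

So the dual LP is:
  minimize  7y1 + 5y2 + 5y3
  subject to:
    y1 + 2y3 >= 6
    y2 + y3 >= 5
    y1, y2, y3 >= 0

Solving the primal: x* = (0, 5).
  primal value c^T x* = 25.
Solving the dual: y* = (0, 2, 3).
  dual value b^T y* = 25.
Strong duality: c^T x* = b^T y*. Confirmed.

25


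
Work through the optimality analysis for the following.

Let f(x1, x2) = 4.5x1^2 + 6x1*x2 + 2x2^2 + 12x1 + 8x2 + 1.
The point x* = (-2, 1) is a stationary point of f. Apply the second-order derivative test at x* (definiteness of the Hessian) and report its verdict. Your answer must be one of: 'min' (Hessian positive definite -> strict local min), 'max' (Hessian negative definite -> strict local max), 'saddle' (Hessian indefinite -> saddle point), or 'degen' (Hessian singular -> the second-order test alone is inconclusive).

Compute the Hessian H = grad^2 f:
  H = [[9, 6], [6, 4]]
Verify stationarity: grad f(x*) = H x* + g = (0, 0).
Eigenvalues of H: 0, 13.
H has a zero eigenvalue (singular; positive semidefinite but not definite), so H is neither positive definite, negative definite, nor indefinite. The second-order test alone is inconclusive -> degen.
(Indeed, f is constant along the null direction of H through x*, so x* is not a strict local extremum.)

degen


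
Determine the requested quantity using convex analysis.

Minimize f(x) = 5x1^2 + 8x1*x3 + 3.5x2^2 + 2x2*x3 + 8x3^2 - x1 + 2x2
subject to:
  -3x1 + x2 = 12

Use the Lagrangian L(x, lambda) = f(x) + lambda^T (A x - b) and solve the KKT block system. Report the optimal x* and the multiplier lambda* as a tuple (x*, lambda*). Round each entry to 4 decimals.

Form the Lagrangian:
  L(x, lambda) = (1/2) x^T Q x + c^T x + lambda^T (A x - b)
Stationarity (grad_x L = 0): Q x + c + A^T lambda = 0.
Primal feasibility: A x = b.

This gives the KKT block system:
  [ Q   A^T ] [ x     ]   [-c ]
  [ A    0  ] [ lambda ] = [ b ]

Solving the linear system:
  x*      = (-3.8848, 0.3457, 1.8992)
  lambda* = (-8.2181)
  f(x*)   = 51.5967

x* = (-3.8848, 0.3457, 1.8992), lambda* = (-8.2181)


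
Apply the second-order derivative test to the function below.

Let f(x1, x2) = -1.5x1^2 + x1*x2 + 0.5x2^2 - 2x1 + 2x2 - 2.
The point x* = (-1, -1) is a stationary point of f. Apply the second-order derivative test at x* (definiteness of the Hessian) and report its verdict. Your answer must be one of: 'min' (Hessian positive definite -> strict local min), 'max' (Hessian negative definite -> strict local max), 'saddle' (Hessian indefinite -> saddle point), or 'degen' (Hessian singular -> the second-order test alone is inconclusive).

Compute the Hessian H = grad^2 f:
  H = [[-3, 1], [1, 1]]
Verify stationarity: grad f(x*) = H x* + g = (0, 0).
Eigenvalues of H: -3.2361, 1.2361.
Eigenvalues have mixed signs, so H is indefinite -> x* is a saddle point.

saddle


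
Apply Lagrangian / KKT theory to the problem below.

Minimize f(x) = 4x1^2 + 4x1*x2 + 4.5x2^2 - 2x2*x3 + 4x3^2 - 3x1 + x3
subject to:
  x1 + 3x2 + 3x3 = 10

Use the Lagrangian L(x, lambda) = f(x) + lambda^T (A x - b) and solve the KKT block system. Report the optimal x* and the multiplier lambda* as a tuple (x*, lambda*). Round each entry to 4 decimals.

Form the Lagrangian:
  L(x, lambda) = (1/2) x^T Q x + c^T x + lambda^T (A x - b)
Stationarity (grad_x L = 0): Q x + c + A^T lambda = 0.
Primal feasibility: A x = b.

This gives the KKT block system:
  [ Q   A^T ] [ x     ]   [-c ]
  [ A    0  ] [ lambda ] = [ b ]

Solving the linear system:
  x*      = (0.0368, 1.6221, 1.699)
  lambda* = (-3.7826)
  f(x*)   = 19.7074

x* = (0.0368, 1.6221, 1.699), lambda* = (-3.7826)


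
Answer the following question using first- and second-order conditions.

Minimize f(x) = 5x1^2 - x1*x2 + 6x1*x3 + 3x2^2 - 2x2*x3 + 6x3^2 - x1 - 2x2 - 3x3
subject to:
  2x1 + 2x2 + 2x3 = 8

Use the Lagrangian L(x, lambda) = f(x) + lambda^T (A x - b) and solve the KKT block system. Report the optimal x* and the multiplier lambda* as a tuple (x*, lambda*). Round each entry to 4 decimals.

Form the Lagrangian:
  L(x, lambda) = (1/2) x^T Q x + c^T x + lambda^T (A x - b)
Stationarity (grad_x L = 0): Q x + c + A^T lambda = 0.
Primal feasibility: A x = b.

This gives the KKT block system:
  [ Q   A^T ] [ x     ]   [-c ]
  [ A    0  ] [ lambda ] = [ b ]

Solving the linear system:
  x*      = (0.5789, 2.3158, 1.1053)
  lambda* = (-4.5526)
  f(x*)   = 13.9474

x* = (0.5789, 2.3158, 1.1053), lambda* = (-4.5526)


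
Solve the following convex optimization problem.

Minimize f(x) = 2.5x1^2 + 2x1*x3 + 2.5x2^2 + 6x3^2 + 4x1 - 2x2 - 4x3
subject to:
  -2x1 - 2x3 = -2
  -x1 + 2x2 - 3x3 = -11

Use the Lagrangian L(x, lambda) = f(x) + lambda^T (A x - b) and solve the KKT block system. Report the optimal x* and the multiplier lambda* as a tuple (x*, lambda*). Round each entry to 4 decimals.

Form the Lagrangian:
  L(x, lambda) = (1/2) x^T Q x + c^T x + lambda^T (A x - b)
Stationarity (grad_x L = 0): Q x + c + A^T lambda = 0.
Primal feasibility: A x = b.

This gives the KKT block system:
  [ Q   A^T ] [ x     ]   [-c ]
  [ A    0  ] [ lambda ] = [ b ]

Solving the linear system:
  x*      = (-1.1111, -2.8889, 2.1111)
  lambda* = (-2.7778, 8.2222)
  f(x*)   = 38.8889

x* = (-1.1111, -2.8889, 2.1111), lambda* = (-2.7778, 8.2222)


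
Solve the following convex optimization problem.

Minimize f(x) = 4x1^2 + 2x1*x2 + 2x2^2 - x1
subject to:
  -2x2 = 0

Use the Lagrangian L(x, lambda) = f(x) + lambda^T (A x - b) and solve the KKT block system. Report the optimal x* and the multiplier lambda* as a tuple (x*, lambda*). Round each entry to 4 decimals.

Form the Lagrangian:
  L(x, lambda) = (1/2) x^T Q x + c^T x + lambda^T (A x - b)
Stationarity (grad_x L = 0): Q x + c + A^T lambda = 0.
Primal feasibility: A x = b.

This gives the KKT block system:
  [ Q   A^T ] [ x     ]   [-c ]
  [ A    0  ] [ lambda ] = [ b ]

Solving the linear system:
  x*      = (0.125, 0)
  lambda* = (0.125)
  f(x*)   = -0.0625

x* = (0.125, 0), lambda* = (0.125)


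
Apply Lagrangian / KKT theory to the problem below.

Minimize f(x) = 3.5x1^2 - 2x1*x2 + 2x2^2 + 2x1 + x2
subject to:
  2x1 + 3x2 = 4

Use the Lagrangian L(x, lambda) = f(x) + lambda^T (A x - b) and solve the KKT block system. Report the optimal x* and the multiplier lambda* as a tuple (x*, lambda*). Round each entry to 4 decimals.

Form the Lagrangian:
  L(x, lambda) = (1/2) x^T Q x + c^T x + lambda^T (A x - b)
Stationarity (grad_x L = 0): Q x + c + A^T lambda = 0.
Primal feasibility: A x = b.

This gives the KKT block system:
  [ Q   A^T ] [ x     ]   [-c ]
  [ A    0  ] [ lambda ] = [ b ]

Solving the linear system:
  x*      = (0.4272, 1.0485)
  lambda* = (-1.4466)
  f(x*)   = 3.8447

x* = (0.4272, 1.0485), lambda* = (-1.4466)


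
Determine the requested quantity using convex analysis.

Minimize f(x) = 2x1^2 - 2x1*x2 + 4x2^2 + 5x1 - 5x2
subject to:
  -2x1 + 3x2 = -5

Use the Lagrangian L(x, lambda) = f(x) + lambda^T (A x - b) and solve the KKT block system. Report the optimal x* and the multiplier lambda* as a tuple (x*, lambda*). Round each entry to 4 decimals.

Form the Lagrangian:
  L(x, lambda) = (1/2) x^T Q x + c^T x + lambda^T (A x - b)
Stationarity (grad_x L = 0): Q x + c + A^T lambda = 0.
Primal feasibility: A x = b.

This gives the KKT block system:
  [ Q   A^T ] [ x     ]   [-c ]
  [ A    0  ] [ lambda ] = [ b ]

Solving the linear system:
  x*      = (0.7955, -1.1364)
  lambda* = (5.2273)
  f(x*)   = 17.8977

x* = (0.7955, -1.1364), lambda* = (5.2273)


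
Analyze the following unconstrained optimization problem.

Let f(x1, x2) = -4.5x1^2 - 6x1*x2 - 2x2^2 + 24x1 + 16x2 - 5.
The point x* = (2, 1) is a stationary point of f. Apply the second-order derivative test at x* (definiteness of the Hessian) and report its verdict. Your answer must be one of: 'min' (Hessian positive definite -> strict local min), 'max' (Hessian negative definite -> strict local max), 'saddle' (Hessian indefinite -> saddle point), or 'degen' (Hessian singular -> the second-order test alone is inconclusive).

Compute the Hessian H = grad^2 f:
  H = [[-9, -6], [-6, -4]]
Verify stationarity: grad f(x*) = H x* + g = (0, 0).
Eigenvalues of H: -13, 0.
H has a zero eigenvalue (singular; negative semidefinite but not definite), so H is neither positive definite, negative definite, nor indefinite. The second-order test alone is inconclusive -> degen.
(Indeed, f is constant along the null direction of H through x*, so x* is not a strict local extremum.)

degen


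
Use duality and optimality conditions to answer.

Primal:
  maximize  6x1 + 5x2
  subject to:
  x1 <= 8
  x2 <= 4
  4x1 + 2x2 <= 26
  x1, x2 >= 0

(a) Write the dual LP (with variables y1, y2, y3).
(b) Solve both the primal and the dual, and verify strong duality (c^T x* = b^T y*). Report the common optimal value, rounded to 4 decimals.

The standard primal-dual pair for 'max c^T x s.t. A x <= b, x >= 0' is:
  Dual:  min b^T y  s.t.  A^T y >= c,  y >= 0.

So the dual LP is:
  minimize  8y1 + 4y2 + 26y3
  subject to:
    y1 + 4y3 >= 6
    y2 + 2y3 >= 5
    y1, y2, y3 >= 0

Solving the primal: x* = (4.5, 4).
  primal value c^T x* = 47.
Solving the dual: y* = (0, 2, 1.5).
  dual value b^T y* = 47.
Strong duality: c^T x* = b^T y*. Confirmed.

47


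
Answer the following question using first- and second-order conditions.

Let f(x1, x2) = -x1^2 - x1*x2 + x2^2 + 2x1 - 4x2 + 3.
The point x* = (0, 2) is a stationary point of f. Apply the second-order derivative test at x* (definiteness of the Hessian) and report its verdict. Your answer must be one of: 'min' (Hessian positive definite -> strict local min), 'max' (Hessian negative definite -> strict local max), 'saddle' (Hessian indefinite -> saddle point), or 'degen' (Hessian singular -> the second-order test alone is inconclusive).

Compute the Hessian H = grad^2 f:
  H = [[-2, -1], [-1, 2]]
Verify stationarity: grad f(x*) = H x* + g = (0, 0).
Eigenvalues of H: -2.2361, 2.2361.
Eigenvalues have mixed signs, so H is indefinite -> x* is a saddle point.

saddle


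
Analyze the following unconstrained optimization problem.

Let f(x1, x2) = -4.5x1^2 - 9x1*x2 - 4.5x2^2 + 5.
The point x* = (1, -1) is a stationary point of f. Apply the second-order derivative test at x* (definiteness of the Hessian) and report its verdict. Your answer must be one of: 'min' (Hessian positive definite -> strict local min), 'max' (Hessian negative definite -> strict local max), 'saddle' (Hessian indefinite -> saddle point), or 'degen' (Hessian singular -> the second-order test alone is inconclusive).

Compute the Hessian H = grad^2 f:
  H = [[-9, -9], [-9, -9]]
Verify stationarity: grad f(x*) = H x* + g = (0, 0).
Eigenvalues of H: -18, 0.
H has a zero eigenvalue (singular; negative semidefinite but not definite), so H is neither positive definite, negative definite, nor indefinite. The second-order test alone is inconclusive -> degen.
(Indeed, f is constant along the null direction of H through x*, so x* is not a strict local extremum.)

degen


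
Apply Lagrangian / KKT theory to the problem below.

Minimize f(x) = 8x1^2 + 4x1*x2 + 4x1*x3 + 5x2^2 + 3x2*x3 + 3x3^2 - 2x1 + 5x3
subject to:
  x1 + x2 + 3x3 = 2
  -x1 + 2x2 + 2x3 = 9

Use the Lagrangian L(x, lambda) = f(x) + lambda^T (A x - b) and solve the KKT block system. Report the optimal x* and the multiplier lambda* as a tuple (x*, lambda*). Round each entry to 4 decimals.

Form the Lagrangian:
  L(x, lambda) = (1/2) x^T Q x + c^T x + lambda^T (A x - b)
Stationarity (grad_x L = 0): Q x + c + A^T lambda = 0.
Primal feasibility: A x = b.

This gives the KKT block system:
  [ Q   A^T ] [ x     ]   [-c ]
  [ A    0  ] [ lambda ] = [ b ]

Solving the linear system:
  x*      = (-2.161, 3.0487, 0.3708)
  lambda* = (7.6142, -15.2846)
  f(x*)   = 64.2547

x* = (-2.161, 3.0487, 0.3708), lambda* = (7.6142, -15.2846)


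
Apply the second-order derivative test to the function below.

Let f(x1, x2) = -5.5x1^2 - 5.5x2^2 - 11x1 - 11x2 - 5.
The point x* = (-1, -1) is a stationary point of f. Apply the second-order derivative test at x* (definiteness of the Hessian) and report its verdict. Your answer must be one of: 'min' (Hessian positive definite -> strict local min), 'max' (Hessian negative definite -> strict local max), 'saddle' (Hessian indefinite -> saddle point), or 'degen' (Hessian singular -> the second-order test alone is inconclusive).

Compute the Hessian H = grad^2 f:
  H = [[-11, 0], [0, -11]]
Verify stationarity: grad f(x*) = H x* + g = (0, 0).
Eigenvalues of H: -11, -11.
Both eigenvalues < 0, so H is negative definite -> x* is a strict local max.

max


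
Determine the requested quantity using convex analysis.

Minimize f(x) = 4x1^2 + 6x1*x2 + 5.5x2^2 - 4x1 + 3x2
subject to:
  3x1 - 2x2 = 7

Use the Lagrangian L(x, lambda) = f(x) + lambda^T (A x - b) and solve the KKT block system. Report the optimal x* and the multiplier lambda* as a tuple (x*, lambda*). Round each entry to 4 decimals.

Form the Lagrangian:
  L(x, lambda) = (1/2) x^T Q x + c^T x + lambda^T (A x - b)
Stationarity (grad_x L = 0): Q x + c + A^T lambda = 0.
Primal feasibility: A x = b.

This gives the KKT block system:
  [ Q   A^T ] [ x     ]   [-c ]
  [ A    0  ] [ lambda ] = [ b ]

Solving the linear system:
  x*      = (1.5419, -1.1872)
  lambda* = (-0.4039)
  f(x*)   = -3.4507

x* = (1.5419, -1.1872), lambda* = (-0.4039)


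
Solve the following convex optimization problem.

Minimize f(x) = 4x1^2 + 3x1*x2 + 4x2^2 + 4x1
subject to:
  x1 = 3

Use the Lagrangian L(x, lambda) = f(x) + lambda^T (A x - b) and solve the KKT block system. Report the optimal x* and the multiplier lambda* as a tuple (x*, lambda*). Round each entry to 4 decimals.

Form the Lagrangian:
  L(x, lambda) = (1/2) x^T Q x + c^T x + lambda^T (A x - b)
Stationarity (grad_x L = 0): Q x + c + A^T lambda = 0.
Primal feasibility: A x = b.

This gives the KKT block system:
  [ Q   A^T ] [ x     ]   [-c ]
  [ A    0  ] [ lambda ] = [ b ]

Solving the linear system:
  x*      = (3, -1.125)
  lambda* = (-24.625)
  f(x*)   = 42.9375

x* = (3, -1.125), lambda* = (-24.625)


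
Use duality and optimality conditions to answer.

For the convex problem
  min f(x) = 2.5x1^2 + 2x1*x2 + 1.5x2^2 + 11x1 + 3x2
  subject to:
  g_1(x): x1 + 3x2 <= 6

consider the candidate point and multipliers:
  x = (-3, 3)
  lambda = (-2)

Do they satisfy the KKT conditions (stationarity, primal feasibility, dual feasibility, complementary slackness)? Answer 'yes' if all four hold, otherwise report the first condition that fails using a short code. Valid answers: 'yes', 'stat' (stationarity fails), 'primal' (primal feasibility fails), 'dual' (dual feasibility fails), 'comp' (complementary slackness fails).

Gradient of f: grad f(x) = Q x + c = (2, 6)
Constraint values g_i(x) = a_i^T x - b_i:
  g_1((-3, 3)) = 0
Stationarity residual: grad f(x) + sum_i lambda_i a_i = (0, 0)
  -> stationarity OK
Primal feasibility (all g_i <= 0): OK
Dual feasibility (all lambda_i >= 0): FAILS
Complementary slackness (lambda_i * g_i(x) = 0 for all i): OK

Verdict: the first failing condition is dual_feasibility -> dual.

dual


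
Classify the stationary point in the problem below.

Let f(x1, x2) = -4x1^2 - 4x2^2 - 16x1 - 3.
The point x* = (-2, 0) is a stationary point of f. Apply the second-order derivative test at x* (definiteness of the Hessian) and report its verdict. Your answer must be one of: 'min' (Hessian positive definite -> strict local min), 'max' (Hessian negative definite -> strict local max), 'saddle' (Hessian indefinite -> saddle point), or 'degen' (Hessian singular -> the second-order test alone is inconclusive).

Compute the Hessian H = grad^2 f:
  H = [[-8, 0], [0, -8]]
Verify stationarity: grad f(x*) = H x* + g = (0, 0).
Eigenvalues of H: -8, -8.
Both eigenvalues < 0, so H is negative definite -> x* is a strict local max.

max


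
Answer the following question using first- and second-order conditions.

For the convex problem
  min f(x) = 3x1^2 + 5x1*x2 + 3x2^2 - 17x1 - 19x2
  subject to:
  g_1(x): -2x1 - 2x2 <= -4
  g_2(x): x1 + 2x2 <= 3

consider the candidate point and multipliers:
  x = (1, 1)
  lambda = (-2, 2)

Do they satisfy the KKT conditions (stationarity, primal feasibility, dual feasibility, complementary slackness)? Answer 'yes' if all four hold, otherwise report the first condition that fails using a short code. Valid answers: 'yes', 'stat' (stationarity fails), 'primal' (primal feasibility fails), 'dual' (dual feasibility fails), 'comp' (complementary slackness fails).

Gradient of f: grad f(x) = Q x + c = (-6, -8)
Constraint values g_i(x) = a_i^T x - b_i:
  g_1((1, 1)) = 0
  g_2((1, 1)) = 0
Stationarity residual: grad f(x) + sum_i lambda_i a_i = (0, 0)
  -> stationarity OK
Primal feasibility (all g_i <= 0): OK
Dual feasibility (all lambda_i >= 0): FAILS
Complementary slackness (lambda_i * g_i(x) = 0 for all i): OK

Verdict: the first failing condition is dual_feasibility -> dual.

dual


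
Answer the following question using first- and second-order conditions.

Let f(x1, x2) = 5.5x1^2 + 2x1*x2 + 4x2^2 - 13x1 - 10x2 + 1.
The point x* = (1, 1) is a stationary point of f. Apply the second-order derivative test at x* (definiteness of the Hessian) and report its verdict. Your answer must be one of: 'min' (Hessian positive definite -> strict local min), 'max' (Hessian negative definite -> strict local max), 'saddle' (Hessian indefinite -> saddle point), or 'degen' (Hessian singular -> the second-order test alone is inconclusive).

Compute the Hessian H = grad^2 f:
  H = [[11, 2], [2, 8]]
Verify stationarity: grad f(x*) = H x* + g = (0, 0).
Eigenvalues of H: 7, 12.
Both eigenvalues > 0, so H is positive definite -> x* is a strict local min.

min


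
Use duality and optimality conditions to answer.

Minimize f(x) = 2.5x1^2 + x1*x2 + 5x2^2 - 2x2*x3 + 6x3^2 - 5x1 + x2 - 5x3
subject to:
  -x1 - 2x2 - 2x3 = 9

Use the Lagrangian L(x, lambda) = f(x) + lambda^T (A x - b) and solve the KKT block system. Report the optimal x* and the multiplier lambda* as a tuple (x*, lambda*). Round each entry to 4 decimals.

Form the Lagrangian:
  L(x, lambda) = (1/2) x^T Q x + c^T x + lambda^T (A x - b)
Stationarity (grad_x L = 0): Q x + c + A^T lambda = 0.
Primal feasibility: A x = b.

This gives the KKT block system:
  [ Q   A^T ] [ x     ]   [-c ]
  [ A    0  ] [ lambda ] = [ b ]

Solving the linear system:
  x*      = (-0.5903, -2.4722, -1.7326)
  lambda* = (-10.4236)
  f(x*)   = 51.4774

x* = (-0.5903, -2.4722, -1.7326), lambda* = (-10.4236)


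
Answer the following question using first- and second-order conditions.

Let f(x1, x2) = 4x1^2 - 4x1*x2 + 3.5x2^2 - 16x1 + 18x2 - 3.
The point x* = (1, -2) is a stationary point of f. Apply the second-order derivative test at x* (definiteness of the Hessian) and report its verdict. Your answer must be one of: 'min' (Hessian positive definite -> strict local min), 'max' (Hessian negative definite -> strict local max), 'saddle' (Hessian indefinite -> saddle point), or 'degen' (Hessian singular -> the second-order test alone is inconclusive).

Compute the Hessian H = grad^2 f:
  H = [[8, -4], [-4, 7]]
Verify stationarity: grad f(x*) = H x* + g = (0, 0).
Eigenvalues of H: 3.4689, 11.5311.
Both eigenvalues > 0, so H is positive definite -> x* is a strict local min.

min


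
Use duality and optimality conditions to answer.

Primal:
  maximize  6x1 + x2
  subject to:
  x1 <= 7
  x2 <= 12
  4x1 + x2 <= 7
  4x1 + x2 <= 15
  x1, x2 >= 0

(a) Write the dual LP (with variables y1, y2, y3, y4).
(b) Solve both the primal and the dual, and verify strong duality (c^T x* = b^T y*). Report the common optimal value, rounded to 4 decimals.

The standard primal-dual pair for 'max c^T x s.t. A x <= b, x >= 0' is:
  Dual:  min b^T y  s.t.  A^T y >= c,  y >= 0.

So the dual LP is:
  minimize  7y1 + 12y2 + 7y3 + 15y4
  subject to:
    y1 + 4y3 + 4y4 >= 6
    y2 + y3 + y4 >= 1
    y1, y2, y3, y4 >= 0

Solving the primal: x* = (1.75, 0).
  primal value c^T x* = 10.5.
Solving the dual: y* = (0, 0, 1.5, 0).
  dual value b^T y* = 10.5.
Strong duality: c^T x* = b^T y*. Confirmed.

10.5


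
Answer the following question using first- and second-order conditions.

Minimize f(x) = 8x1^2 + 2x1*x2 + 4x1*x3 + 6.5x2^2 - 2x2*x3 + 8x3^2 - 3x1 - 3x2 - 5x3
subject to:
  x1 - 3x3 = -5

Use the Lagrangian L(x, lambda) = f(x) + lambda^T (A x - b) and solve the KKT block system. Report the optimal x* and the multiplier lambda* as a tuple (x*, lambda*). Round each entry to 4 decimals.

Form the Lagrangian:
  L(x, lambda) = (1/2) x^T Q x + c^T x + lambda^T (A x - b)
Stationarity (grad_x L = 0): Q x + c + A^T lambda = 0.
Primal feasibility: A x = b.

This gives the KKT block system:
  [ Q   A^T ] [ x     ]   [-c ]
  [ A    0  ] [ lambda ] = [ b ]

Solving the linear system:
  x*      = (-0.5682, 0.5455, 1.4773)
  lambda* = (5.0909)
  f(x*)   = 9.0682

x* = (-0.5682, 0.5455, 1.4773), lambda* = (5.0909)


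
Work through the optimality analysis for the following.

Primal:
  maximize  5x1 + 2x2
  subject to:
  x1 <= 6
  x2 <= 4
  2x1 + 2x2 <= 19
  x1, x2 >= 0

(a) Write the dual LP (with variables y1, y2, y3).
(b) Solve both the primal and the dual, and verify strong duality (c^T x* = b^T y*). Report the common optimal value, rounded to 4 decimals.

The standard primal-dual pair for 'max c^T x s.t. A x <= b, x >= 0' is:
  Dual:  min b^T y  s.t.  A^T y >= c,  y >= 0.

So the dual LP is:
  minimize  6y1 + 4y2 + 19y3
  subject to:
    y1 + 2y3 >= 5
    y2 + 2y3 >= 2
    y1, y2, y3 >= 0

Solving the primal: x* = (6, 3.5).
  primal value c^T x* = 37.
Solving the dual: y* = (3, 0, 1).
  dual value b^T y* = 37.
Strong duality: c^T x* = b^T y*. Confirmed.

37


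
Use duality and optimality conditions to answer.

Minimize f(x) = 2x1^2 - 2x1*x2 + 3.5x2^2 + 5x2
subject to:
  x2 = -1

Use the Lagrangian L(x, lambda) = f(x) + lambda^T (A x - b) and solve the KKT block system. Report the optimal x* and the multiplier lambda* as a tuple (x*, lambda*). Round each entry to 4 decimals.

Form the Lagrangian:
  L(x, lambda) = (1/2) x^T Q x + c^T x + lambda^T (A x - b)
Stationarity (grad_x L = 0): Q x + c + A^T lambda = 0.
Primal feasibility: A x = b.

This gives the KKT block system:
  [ Q   A^T ] [ x     ]   [-c ]
  [ A    0  ] [ lambda ] = [ b ]

Solving the linear system:
  x*      = (-0.5, -1)
  lambda* = (1)
  f(x*)   = -2

x* = (-0.5, -1), lambda* = (1)


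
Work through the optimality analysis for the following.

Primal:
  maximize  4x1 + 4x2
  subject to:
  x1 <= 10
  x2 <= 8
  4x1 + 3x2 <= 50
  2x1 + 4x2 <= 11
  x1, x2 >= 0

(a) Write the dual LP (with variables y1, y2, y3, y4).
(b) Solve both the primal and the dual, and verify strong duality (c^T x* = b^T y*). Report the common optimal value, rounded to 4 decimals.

The standard primal-dual pair for 'max c^T x s.t. A x <= b, x >= 0' is:
  Dual:  min b^T y  s.t.  A^T y >= c,  y >= 0.

So the dual LP is:
  minimize  10y1 + 8y2 + 50y3 + 11y4
  subject to:
    y1 + 4y3 + 2y4 >= 4
    y2 + 3y3 + 4y4 >= 4
    y1, y2, y3, y4 >= 0

Solving the primal: x* = (5.5, 0).
  primal value c^T x* = 22.
Solving the dual: y* = (0, 0, 0, 2).
  dual value b^T y* = 22.
Strong duality: c^T x* = b^T y*. Confirmed.

22


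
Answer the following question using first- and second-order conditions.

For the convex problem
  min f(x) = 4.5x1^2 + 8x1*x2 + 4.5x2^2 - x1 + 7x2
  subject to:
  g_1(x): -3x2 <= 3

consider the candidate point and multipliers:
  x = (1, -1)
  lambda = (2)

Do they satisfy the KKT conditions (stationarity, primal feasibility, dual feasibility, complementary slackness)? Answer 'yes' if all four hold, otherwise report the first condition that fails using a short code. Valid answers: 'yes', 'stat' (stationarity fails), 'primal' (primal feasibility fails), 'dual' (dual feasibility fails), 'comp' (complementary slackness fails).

Gradient of f: grad f(x) = Q x + c = (0, 6)
Constraint values g_i(x) = a_i^T x - b_i:
  g_1((1, -1)) = 0
Stationarity residual: grad f(x) + sum_i lambda_i a_i = (0, 0)
  -> stationarity OK
Primal feasibility (all g_i <= 0): OK
Dual feasibility (all lambda_i >= 0): OK
Complementary slackness (lambda_i * g_i(x) = 0 for all i): OK

Verdict: yes, KKT holds.

yes


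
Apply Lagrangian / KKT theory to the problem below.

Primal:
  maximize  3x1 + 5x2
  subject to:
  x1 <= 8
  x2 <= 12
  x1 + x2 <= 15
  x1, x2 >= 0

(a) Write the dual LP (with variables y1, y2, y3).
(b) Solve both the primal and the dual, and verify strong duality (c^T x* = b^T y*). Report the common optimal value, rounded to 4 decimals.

The standard primal-dual pair for 'max c^T x s.t. A x <= b, x >= 0' is:
  Dual:  min b^T y  s.t.  A^T y >= c,  y >= 0.

So the dual LP is:
  minimize  8y1 + 12y2 + 15y3
  subject to:
    y1 + y3 >= 3
    y2 + y3 >= 5
    y1, y2, y3 >= 0

Solving the primal: x* = (3, 12).
  primal value c^T x* = 69.
Solving the dual: y* = (0, 2, 3).
  dual value b^T y* = 69.
Strong duality: c^T x* = b^T y*. Confirmed.

69


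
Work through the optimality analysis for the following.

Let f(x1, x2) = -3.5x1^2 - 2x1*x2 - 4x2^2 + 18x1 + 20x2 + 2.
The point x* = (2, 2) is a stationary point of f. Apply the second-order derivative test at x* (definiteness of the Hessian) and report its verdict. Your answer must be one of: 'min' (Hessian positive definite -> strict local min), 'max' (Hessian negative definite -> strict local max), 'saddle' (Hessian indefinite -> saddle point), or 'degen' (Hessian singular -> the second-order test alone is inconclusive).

Compute the Hessian H = grad^2 f:
  H = [[-7, -2], [-2, -8]]
Verify stationarity: grad f(x*) = H x* + g = (0, 0).
Eigenvalues of H: -9.5616, -5.4384.
Both eigenvalues < 0, so H is negative definite -> x* is a strict local max.

max


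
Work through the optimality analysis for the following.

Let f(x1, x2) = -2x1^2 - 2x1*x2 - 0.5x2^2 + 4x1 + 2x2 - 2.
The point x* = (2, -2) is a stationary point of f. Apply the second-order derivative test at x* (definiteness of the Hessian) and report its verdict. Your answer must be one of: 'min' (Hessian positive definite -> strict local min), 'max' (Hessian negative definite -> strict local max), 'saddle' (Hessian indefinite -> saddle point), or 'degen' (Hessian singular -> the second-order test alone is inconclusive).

Compute the Hessian H = grad^2 f:
  H = [[-4, -2], [-2, -1]]
Verify stationarity: grad f(x*) = H x* + g = (0, 0).
Eigenvalues of H: -5, 0.
H has a zero eigenvalue (singular; negative semidefinite but not definite), so H is neither positive definite, negative definite, nor indefinite. The second-order test alone is inconclusive -> degen.
(Indeed, f is constant along the null direction of H through x*, so x* is not a strict local extremum.)

degen


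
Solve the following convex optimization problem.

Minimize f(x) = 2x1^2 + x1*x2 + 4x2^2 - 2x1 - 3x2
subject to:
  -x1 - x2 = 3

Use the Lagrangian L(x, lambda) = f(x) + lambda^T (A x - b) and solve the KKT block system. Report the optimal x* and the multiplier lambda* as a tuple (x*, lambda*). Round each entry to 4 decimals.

Form the Lagrangian:
  L(x, lambda) = (1/2) x^T Q x + c^T x + lambda^T (A x - b)
Stationarity (grad_x L = 0): Q x + c + A^T lambda = 0.
Primal feasibility: A x = b.

This gives the KKT block system:
  [ Q   A^T ] [ x     ]   [-c ]
  [ A    0  ] [ lambda ] = [ b ]

Solving the linear system:
  x*      = (-2.2, -0.8)
  lambda* = (-11.6)
  f(x*)   = 20.8

x* = (-2.2, -0.8), lambda* = (-11.6)


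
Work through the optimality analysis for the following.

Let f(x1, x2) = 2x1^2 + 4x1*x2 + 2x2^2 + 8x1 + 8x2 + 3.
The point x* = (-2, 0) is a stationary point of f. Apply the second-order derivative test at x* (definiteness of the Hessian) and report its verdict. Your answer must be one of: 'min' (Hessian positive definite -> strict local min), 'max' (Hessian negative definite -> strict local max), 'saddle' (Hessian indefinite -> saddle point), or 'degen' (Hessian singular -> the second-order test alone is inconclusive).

Compute the Hessian H = grad^2 f:
  H = [[4, 4], [4, 4]]
Verify stationarity: grad f(x*) = H x* + g = (0, 0).
Eigenvalues of H: 0, 8.
H has a zero eigenvalue (singular; positive semidefinite but not definite), so H is neither positive definite, negative definite, nor indefinite. The second-order test alone is inconclusive -> degen.
(Indeed, f is constant along the null direction of H through x*, so x* is not a strict local extremum.)

degen


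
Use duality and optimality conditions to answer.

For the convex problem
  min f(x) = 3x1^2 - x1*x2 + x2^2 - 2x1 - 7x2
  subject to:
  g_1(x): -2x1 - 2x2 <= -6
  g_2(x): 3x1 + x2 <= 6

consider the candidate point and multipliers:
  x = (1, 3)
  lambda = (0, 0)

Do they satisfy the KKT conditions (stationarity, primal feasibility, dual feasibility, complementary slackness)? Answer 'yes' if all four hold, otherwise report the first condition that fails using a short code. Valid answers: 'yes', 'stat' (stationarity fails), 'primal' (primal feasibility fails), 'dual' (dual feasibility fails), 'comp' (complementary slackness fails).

Gradient of f: grad f(x) = Q x + c = (1, -2)
Constraint values g_i(x) = a_i^T x - b_i:
  g_1((1, 3)) = -2
  g_2((1, 3)) = 0
Stationarity residual: grad f(x) + sum_i lambda_i a_i = (1, -2)
  -> stationarity FAILS
Primal feasibility (all g_i <= 0): OK
Dual feasibility (all lambda_i >= 0): OK
Complementary slackness (lambda_i * g_i(x) = 0 for all i): OK

Verdict: the first failing condition is stationarity -> stat.

stat


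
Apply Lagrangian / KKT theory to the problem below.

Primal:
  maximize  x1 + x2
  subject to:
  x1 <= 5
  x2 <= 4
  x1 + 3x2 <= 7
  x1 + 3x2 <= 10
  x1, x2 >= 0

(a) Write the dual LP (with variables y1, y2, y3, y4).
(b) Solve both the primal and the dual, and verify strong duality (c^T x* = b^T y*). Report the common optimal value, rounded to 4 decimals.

The standard primal-dual pair for 'max c^T x s.t. A x <= b, x >= 0' is:
  Dual:  min b^T y  s.t.  A^T y >= c,  y >= 0.

So the dual LP is:
  minimize  5y1 + 4y2 + 7y3 + 10y4
  subject to:
    y1 + y3 + y4 >= 1
    y2 + 3y3 + 3y4 >= 1
    y1, y2, y3, y4 >= 0

Solving the primal: x* = (5, 0.6667).
  primal value c^T x* = 5.6667.
Solving the dual: y* = (0.6667, 0, 0.3333, 0).
  dual value b^T y* = 5.6667.
Strong duality: c^T x* = b^T y*. Confirmed.

5.6667


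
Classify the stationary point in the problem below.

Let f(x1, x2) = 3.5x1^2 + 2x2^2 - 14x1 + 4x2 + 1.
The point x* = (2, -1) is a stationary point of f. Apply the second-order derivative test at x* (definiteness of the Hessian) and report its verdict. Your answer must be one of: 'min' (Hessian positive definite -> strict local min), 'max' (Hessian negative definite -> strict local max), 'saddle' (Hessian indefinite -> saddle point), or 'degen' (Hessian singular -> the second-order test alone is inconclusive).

Compute the Hessian H = grad^2 f:
  H = [[7, 0], [0, 4]]
Verify stationarity: grad f(x*) = H x* + g = (0, 0).
Eigenvalues of H: 4, 7.
Both eigenvalues > 0, so H is positive definite -> x* is a strict local min.

min


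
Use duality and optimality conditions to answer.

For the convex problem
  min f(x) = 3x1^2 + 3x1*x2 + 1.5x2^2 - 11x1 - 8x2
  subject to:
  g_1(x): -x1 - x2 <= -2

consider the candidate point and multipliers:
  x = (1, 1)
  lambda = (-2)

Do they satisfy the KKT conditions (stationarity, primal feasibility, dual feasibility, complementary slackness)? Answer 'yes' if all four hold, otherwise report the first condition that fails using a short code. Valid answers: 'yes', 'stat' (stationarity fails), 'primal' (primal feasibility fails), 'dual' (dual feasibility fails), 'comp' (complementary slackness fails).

Gradient of f: grad f(x) = Q x + c = (-2, -2)
Constraint values g_i(x) = a_i^T x - b_i:
  g_1((1, 1)) = 0
Stationarity residual: grad f(x) + sum_i lambda_i a_i = (0, 0)
  -> stationarity OK
Primal feasibility (all g_i <= 0): OK
Dual feasibility (all lambda_i >= 0): FAILS
Complementary slackness (lambda_i * g_i(x) = 0 for all i): OK

Verdict: the first failing condition is dual_feasibility -> dual.

dual


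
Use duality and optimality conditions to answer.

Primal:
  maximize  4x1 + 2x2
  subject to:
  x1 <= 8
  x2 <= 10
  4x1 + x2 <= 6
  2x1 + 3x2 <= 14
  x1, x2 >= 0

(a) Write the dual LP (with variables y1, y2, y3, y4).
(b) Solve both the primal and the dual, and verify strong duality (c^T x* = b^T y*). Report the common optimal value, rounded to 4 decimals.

The standard primal-dual pair for 'max c^T x s.t. A x <= b, x >= 0' is:
  Dual:  min b^T y  s.t.  A^T y >= c,  y >= 0.

So the dual LP is:
  minimize  8y1 + 10y2 + 6y3 + 14y4
  subject to:
    y1 + 4y3 + 2y4 >= 4
    y2 + y3 + 3y4 >= 2
    y1, y2, y3, y4 >= 0

Solving the primal: x* = (0.4, 4.4).
  primal value c^T x* = 10.4.
Solving the dual: y* = (0, 0, 0.8, 0.4).
  dual value b^T y* = 10.4.
Strong duality: c^T x* = b^T y*. Confirmed.

10.4


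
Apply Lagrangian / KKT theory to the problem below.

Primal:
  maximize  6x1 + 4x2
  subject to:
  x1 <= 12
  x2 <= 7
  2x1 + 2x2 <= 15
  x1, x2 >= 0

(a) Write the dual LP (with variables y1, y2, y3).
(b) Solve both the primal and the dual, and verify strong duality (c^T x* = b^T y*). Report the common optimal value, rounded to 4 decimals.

The standard primal-dual pair for 'max c^T x s.t. A x <= b, x >= 0' is:
  Dual:  min b^T y  s.t.  A^T y >= c,  y >= 0.

So the dual LP is:
  minimize  12y1 + 7y2 + 15y3
  subject to:
    y1 + 2y3 >= 6
    y2 + 2y3 >= 4
    y1, y2, y3 >= 0

Solving the primal: x* = (7.5, 0).
  primal value c^T x* = 45.
Solving the dual: y* = (0, 0, 3).
  dual value b^T y* = 45.
Strong duality: c^T x* = b^T y*. Confirmed.

45


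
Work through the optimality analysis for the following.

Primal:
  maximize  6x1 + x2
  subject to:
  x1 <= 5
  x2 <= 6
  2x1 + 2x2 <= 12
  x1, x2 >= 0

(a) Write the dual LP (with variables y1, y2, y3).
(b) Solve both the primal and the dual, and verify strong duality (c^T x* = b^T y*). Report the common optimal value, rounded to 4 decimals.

The standard primal-dual pair for 'max c^T x s.t. A x <= b, x >= 0' is:
  Dual:  min b^T y  s.t.  A^T y >= c,  y >= 0.

So the dual LP is:
  minimize  5y1 + 6y2 + 12y3
  subject to:
    y1 + 2y3 >= 6
    y2 + 2y3 >= 1
    y1, y2, y3 >= 0

Solving the primal: x* = (5, 1).
  primal value c^T x* = 31.
Solving the dual: y* = (5, 0, 0.5).
  dual value b^T y* = 31.
Strong duality: c^T x* = b^T y*. Confirmed.

31


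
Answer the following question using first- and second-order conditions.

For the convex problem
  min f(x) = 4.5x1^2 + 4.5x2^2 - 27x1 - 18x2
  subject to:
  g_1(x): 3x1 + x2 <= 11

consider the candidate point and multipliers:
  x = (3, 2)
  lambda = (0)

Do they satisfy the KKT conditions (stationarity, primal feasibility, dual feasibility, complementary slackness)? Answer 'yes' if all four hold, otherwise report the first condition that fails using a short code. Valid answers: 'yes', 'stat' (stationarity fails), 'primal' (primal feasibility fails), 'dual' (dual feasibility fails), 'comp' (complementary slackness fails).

Gradient of f: grad f(x) = Q x + c = (0, 0)
Constraint values g_i(x) = a_i^T x - b_i:
  g_1((3, 2)) = 0
Stationarity residual: grad f(x) + sum_i lambda_i a_i = (0, 0)
  -> stationarity OK
Primal feasibility (all g_i <= 0): OK
Dual feasibility (all lambda_i >= 0): OK
Complementary slackness (lambda_i * g_i(x) = 0 for all i): OK

Verdict: yes, KKT holds.

yes


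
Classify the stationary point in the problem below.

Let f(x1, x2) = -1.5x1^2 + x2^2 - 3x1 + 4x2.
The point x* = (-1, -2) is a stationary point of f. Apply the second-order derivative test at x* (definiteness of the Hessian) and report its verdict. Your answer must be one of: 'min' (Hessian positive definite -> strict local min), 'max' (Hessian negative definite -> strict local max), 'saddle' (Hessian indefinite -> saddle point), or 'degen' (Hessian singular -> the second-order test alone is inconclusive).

Compute the Hessian H = grad^2 f:
  H = [[-3, 0], [0, 2]]
Verify stationarity: grad f(x*) = H x* + g = (0, 0).
Eigenvalues of H: -3, 2.
Eigenvalues have mixed signs, so H is indefinite -> x* is a saddle point.

saddle


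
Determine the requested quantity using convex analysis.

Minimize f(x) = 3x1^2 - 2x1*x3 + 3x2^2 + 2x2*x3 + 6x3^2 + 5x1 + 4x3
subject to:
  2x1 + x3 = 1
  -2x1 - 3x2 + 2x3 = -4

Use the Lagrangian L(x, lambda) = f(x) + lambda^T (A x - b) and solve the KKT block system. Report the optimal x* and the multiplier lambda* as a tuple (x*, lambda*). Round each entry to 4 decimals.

Form the Lagrangian:
  L(x, lambda) = (1/2) x^T Q x + c^T x + lambda^T (A x - b)
Stationarity (grad_x L = 0): Q x + c + A^T lambda = 0.
Primal feasibility: A x = b.

This gives the KKT block system:
  [ Q   A^T ] [ x     ]   [-c ]
  [ A    0  ] [ lambda ] = [ b ]

Solving the linear system:
  x*      = (0.6373, 0.7255, -0.2745)
  lambda* = (-3.4183, 1.268)
  f(x*)   = 5.2892

x* = (0.6373, 0.7255, -0.2745), lambda* = (-3.4183, 1.268)


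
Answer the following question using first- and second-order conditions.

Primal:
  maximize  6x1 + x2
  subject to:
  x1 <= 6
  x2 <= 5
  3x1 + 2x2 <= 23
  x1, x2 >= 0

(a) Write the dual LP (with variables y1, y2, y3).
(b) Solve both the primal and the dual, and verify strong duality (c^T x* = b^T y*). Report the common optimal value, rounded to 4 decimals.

The standard primal-dual pair for 'max c^T x s.t. A x <= b, x >= 0' is:
  Dual:  min b^T y  s.t.  A^T y >= c,  y >= 0.

So the dual LP is:
  minimize  6y1 + 5y2 + 23y3
  subject to:
    y1 + 3y3 >= 6
    y2 + 2y3 >= 1
    y1, y2, y3 >= 0

Solving the primal: x* = (6, 2.5).
  primal value c^T x* = 38.5.
Solving the dual: y* = (4.5, 0, 0.5).
  dual value b^T y* = 38.5.
Strong duality: c^T x* = b^T y*. Confirmed.

38.5
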